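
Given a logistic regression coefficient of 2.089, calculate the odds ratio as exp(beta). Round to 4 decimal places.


Odds ratio = exp(beta) = exp(2.089).
= 8.0768.

8.0768


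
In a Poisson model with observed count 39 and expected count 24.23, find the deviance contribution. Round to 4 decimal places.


First: ln(39/24.23) = 0.475970.
Then: 39 * 0.475970 = 18.562830.
y - mu = 39 - 24.23 = 14.77.
D = 2(18.562830 - 14.77) = 7.585660, which rounds to 7.5857.

7.5857


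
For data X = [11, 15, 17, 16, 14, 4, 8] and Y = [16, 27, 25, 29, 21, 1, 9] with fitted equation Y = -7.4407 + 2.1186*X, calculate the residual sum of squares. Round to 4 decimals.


Predicted values from Y = -7.4407 + 2.1186*X.
Residuals: [0.1361, 2.6617, -3.5755, 2.5431, -1.2197, -0.0337, -0.5081].
SSres = 28.1017.

28.1017


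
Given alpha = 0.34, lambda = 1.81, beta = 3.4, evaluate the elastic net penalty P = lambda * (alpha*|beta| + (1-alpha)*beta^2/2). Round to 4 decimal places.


Compute:
L1 = 0.34 * 3.4 = 1.1560.
L2 = 0.66 * 3.4^2 / 2 = 3.8148.
Penalty = 1.81 * (1.1560 + 3.8148) = 8.9971.

8.9971


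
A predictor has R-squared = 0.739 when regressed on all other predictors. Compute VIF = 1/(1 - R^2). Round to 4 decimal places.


Denominator: 1 - 0.739 = 0.261.
VIF = 1 / 0.261 = 3.8314.

3.8314


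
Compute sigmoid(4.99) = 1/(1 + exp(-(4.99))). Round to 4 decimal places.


exp(-4.9900) = 0.0068.
1 + exp(-z) = 1.0068.
sigmoid = 1/1.0068 = 0.9932.

0.9932


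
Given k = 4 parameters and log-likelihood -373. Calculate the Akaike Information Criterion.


AIC = 2*4 - 2*(-373).
= 8 + 746 = 754.

754


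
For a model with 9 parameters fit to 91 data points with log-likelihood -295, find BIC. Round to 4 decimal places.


ln(91) = 4.510860.
k * ln(n) = 9 * 4.510860 = 40.597740.
-2L = 590.
BIC = 40.597740 + 590 = 630.597740, which rounds to 630.5977.

630.5977


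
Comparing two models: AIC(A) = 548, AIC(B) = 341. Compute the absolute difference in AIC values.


Absolute difference = |548 - 341| = 207.
The model with lower AIC (B) is preferred.

207


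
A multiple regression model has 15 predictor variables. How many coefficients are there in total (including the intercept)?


Total coefficients = number of predictors + 1 (for the intercept).
= 15 + 1 = 16.

16


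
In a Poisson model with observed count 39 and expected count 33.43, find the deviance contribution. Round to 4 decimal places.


First: ln(39/33.43) = 0.154108.
Then: 39 * 0.154108 = 6.010212.
y - mu = 39 - 33.43 = 5.57.
D = 2(6.010212 - 5.57) = 0.880424, which rounds to 0.8804.

0.8804


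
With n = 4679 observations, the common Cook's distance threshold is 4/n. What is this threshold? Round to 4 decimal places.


The threshold is 4/n.
4/4679 = 0.0009.

0.0009


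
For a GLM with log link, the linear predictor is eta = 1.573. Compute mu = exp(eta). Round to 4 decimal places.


mu = exp(eta) = exp(1.573).
= 4.8211.

4.8211


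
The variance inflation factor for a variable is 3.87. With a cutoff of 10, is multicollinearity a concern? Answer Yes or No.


Check: VIF = 3.87 vs threshold = 10.
Since 3.87 < 10, the answer is No.

No


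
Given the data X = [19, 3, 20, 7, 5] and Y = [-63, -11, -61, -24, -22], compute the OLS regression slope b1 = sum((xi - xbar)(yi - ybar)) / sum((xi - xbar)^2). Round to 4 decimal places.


Calculate xbar = 10.8000, ybar = -36.2000.
S_xx = 260.8000, S_xy = -773.2000.
Using b1 = S_xy / S_xx = -773.2000 / 260.8000, we get b1 = -2.9647.

-2.9647


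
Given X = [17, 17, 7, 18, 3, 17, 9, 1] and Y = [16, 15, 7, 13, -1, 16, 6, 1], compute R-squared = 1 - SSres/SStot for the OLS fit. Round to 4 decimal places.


After computing the OLS fit (b0=-1.3799, b1=0.9443):
SSres = 22.9410, SStot = 326.8750.
R^2 = 1 - 22.9410/326.8750 = 0.9298.

0.9298


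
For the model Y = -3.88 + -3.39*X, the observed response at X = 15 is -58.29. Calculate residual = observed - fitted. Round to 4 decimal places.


Fitted value at X = 15 is yhat = -3.88 + -3.39*15 = -54.7300.
Residual = -58.29 - -54.7300 = -3.5600.

-3.5600


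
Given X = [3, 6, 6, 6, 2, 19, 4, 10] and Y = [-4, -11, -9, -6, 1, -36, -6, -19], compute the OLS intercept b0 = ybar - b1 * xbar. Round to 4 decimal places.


First find the slope: b1 = -2.1068.
Means: xbar = 7.0000, ybar = -11.2500.
b0 = ybar - b1 * xbar = -11.2500 - -2.1068 * 7.0000 = 3.4976.

3.4976


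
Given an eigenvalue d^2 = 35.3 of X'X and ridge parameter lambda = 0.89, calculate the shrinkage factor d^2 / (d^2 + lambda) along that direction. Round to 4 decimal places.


d^2 + lambda = 35.3 + 0.89 = 36.1900.
Shrinkage factor = 35.3/36.1900 = 0.9754.

0.9754


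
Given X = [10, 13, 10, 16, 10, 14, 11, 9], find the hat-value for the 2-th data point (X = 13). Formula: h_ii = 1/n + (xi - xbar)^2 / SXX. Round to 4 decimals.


Mean of X: xbar = 11.6250.
SXX = 41.8750.
For X = 13: h = 1/8 + (13 - 11.6250)^2/41.8750 = 0.1701.

0.1701


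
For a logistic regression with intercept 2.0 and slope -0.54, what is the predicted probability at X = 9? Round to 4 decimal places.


z = 2.0 + -0.54 * 9 = -2.8600.
Sigmoid: P = 1 / (1 + exp(2.8600)) = 0.0542.

0.0542


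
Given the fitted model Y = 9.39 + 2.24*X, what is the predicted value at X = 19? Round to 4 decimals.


Substitute X = 19 into the equation:
Y = 9.39 + 2.24 * 19 = 9.39 + 42.5600 = 51.9500.

51.9500


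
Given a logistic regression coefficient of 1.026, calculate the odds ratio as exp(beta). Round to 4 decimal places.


exp(1.026) = 2.7899.
So the odds ratio is 2.7899.

2.7899


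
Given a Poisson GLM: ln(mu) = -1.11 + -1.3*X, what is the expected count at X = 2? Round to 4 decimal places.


eta = -1.11 + -1.3 * 2 = -3.7100.
mu = exp(-3.7100) = 0.0245.

0.0245


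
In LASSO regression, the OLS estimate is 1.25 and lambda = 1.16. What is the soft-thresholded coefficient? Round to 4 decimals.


Absolute value: |1.25| = 1.25.
Compare to lambda = 1.16.
Since |beta| > lambda, coefficient = sign(beta)*(|beta| - lambda) = 0.0900.

0.0900


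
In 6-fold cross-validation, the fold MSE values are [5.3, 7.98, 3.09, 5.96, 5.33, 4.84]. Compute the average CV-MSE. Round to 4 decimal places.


Total MSE across folds = 32.5000.
CV-MSE = 32.5000/6 = 5.4167.

5.4167


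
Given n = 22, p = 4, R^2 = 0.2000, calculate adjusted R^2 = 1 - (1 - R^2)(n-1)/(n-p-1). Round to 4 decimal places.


Using the formula:
(1 - 0.2000) = 0.8000.
Multiply by 21/17: 0.8000 * 21 = 16.8000, then 16.8000 / 17 = 0.9882.
Adj R^2 = 1 - 0.9882 = 0.0118.

0.0118


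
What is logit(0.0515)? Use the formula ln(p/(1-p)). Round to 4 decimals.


1 - p = 0.9485.
p/(1-p) = 0.0543.
logit = ln(0.0543) = -2.9133.

-2.9133


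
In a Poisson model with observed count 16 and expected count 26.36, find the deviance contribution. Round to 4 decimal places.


First: ln(16/26.36) = -0.499259.
Then: 16 * -0.499259 = -7.988144.
y - mu = 16 - 26.36 = -10.36.
D = 2(-7.988144 - -10.36) = 4.743712, which rounds to 4.7437.

4.7437


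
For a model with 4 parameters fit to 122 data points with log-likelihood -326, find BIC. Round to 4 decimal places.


Compute k*ln(n) = 4*ln(122) = 4*4.804021 = 19.216084.
Then -2*loglik = 652.
BIC = 19.216084 + 652 = 671.216084, which rounds to 671.2161.

671.2161


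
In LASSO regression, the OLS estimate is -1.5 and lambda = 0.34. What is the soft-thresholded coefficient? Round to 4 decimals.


Check: |-1.5| = 1.5 vs lambda = 0.34.
Since |beta| > lambda, coefficient = sign(beta)*(|beta| - lambda) = -1.1600.
Soft-thresholded coefficient = -1.1600.

-1.1600


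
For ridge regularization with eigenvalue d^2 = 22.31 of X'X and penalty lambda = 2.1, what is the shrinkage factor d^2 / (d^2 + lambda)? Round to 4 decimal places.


d^2 + lambda = 22.31 + 2.1 = 24.4100.
Shrinkage factor = 22.31/24.4100 = 0.9140.

0.9140


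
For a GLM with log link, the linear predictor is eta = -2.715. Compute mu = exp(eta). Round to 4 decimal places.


The inverse log link gives:
mu = exp(-2.715) = 0.0662.

0.0662


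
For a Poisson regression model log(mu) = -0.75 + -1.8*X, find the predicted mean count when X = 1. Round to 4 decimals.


Linear predictor: eta = -0.75 + (-1.8)(1) = -2.5500.
Expected count: mu = exp(-2.5500) = 0.0781.

0.0781


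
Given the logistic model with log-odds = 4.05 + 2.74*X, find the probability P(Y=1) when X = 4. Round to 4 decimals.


Compute z = 4.05 + (2.74)(4) = 15.0100.
exp(-z) = 0.0000.
P = 1/(1 + 0.0000) = 1.0000.

1.0000


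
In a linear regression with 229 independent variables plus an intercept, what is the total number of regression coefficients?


Total coefficients = number of predictors + 1 (for the intercept).
= 229 + 1 = 230.

230


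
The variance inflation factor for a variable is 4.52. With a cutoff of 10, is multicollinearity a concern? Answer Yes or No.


Check: VIF = 4.52 vs threshold = 10.
Since 4.52 < 10, the answer is No.

No


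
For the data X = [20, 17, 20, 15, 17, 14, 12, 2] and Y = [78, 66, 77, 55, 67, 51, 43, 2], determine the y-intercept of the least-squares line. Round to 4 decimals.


First find the slope: b1 = 4.2379.
Means: xbar = 14.6250, ybar = 54.8750.
b0 = ybar - b1 * xbar = 54.8750 - 4.2379 * 14.6250 = -7.1049.

-7.1049


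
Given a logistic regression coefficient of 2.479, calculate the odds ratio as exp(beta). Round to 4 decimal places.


The odds ratio is computed as:
OR = e^(2.479) = 11.9293.

11.9293


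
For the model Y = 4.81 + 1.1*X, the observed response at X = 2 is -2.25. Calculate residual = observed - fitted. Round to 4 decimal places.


Fitted value at X = 2 is yhat = 4.81 + 1.1*2 = 7.0100.
Residual = -2.25 - 7.0100 = -9.2600.

-9.2600


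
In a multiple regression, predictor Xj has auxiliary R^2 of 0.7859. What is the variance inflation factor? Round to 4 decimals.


Using VIF = 1/(1 - R^2_j):
1 - 0.7859 = 0.2141.
VIF = 4.6707.

4.6707


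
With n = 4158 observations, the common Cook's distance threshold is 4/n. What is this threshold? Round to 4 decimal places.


Cook's distance cutoff = 4/n = 4/4158.
= 0.0010.

0.0010


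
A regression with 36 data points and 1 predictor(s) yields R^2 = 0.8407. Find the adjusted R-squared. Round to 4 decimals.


Plug in: Adj R^2 = 1 - (1 - 0.8407) * 35/34.
= 1 - 0.1593 * 35/34
= 1 - 5.5755 / 34
= 1 - 0.1640 = 0.8360.

0.8360


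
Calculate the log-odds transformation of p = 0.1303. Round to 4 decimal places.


The odds are p/(1-p) = 0.1303 / 0.8697 = 0.1498.
logit(p) = ln(0.1498) = -1.8983.

-1.8983


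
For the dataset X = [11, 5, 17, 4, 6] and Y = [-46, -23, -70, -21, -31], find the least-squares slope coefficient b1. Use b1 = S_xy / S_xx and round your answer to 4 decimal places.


First compute the means: xbar = 8.6000, ybar = -38.2000.
Then S_xx = sum((xi - xbar)^2) = 117.2000.
S_xy = sum((xi - xbar)(yi - ybar)) = -438.4000.
b1 = S_xy / S_xx = -438.4000 / 117.2000 = -3.7406.

-3.7406


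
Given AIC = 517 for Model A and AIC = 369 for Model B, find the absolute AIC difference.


|AIC_A - AIC_B| = |517 - 369| = 148.
Model B is preferred (lower AIC).

148


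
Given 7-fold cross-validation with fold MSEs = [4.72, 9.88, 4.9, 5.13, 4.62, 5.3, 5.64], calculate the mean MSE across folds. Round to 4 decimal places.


Sum of fold MSEs = 40.1900.
Average = 40.1900 / 7 = 5.7414.

5.7414


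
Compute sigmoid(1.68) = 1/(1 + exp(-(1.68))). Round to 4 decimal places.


First, exp(-1.6800) = 0.1864.
Then sigma(z) = 1/(1 + 0.1864) = 0.8429.

0.8429


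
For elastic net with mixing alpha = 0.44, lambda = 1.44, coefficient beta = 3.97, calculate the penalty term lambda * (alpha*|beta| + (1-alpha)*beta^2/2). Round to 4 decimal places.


L1 component = 0.44 * |3.97| = 1.7468.
L2 component = 0.56 * 3.97^2 / 2 = 4.4131.
Penalty = 1.44 * (1.7468 + 4.4131) = 1.44 * 6.1599 = 8.8702.

8.8702


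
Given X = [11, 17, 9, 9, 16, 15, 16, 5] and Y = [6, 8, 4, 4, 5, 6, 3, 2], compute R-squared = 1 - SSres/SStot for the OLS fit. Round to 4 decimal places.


After computing the OLS fit (b0=1.4007, b1=0.2734):
SSres = 15.5206, SStot = 25.5000.
R^2 = 1 - 15.5206/25.5000 = 0.3913.

0.3913


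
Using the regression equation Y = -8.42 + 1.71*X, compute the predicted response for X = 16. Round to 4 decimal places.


Plug X = 16 into Y = -8.42 + 1.71*X:
Y = -8.42 + 27.3600 = 18.9400.

18.9400


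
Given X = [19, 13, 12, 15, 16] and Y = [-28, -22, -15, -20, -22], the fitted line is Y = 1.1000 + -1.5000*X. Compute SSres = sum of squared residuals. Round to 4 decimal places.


For each point, residual = actual - predicted.
Residuals: [-0.6000, -3.6000, 1.9000, 1.4000, 0.9000].
Sum of squared residuals = 19.7000.

19.7000


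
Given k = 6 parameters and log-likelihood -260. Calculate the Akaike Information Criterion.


AIC = 2k - 2*loglik = 2(6) - 2(-260).
= 12 + 520 = 532.

532


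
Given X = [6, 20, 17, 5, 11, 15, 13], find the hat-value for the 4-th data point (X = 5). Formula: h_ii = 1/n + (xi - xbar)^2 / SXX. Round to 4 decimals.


Compute xbar = 12.4286 with n = 7 observations.
SXX = 183.7143.
Leverage = 1/7 + (5 - 12.4286)^2/183.7143 = 0.4432.

0.4432


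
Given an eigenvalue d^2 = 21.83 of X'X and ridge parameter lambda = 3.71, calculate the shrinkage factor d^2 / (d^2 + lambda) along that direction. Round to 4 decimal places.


d^2 + lambda = 21.83 + 3.71 = 25.5400.
Shrinkage factor = 21.83/25.5400 = 0.8547.

0.8547


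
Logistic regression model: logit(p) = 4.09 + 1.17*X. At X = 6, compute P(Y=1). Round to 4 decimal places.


Linear predictor: z = 4.09 + 1.17 * 6 = 11.1100.
P = 1/(1 + exp(-11.1100)) = 1/(1 + 0.0000) = 1.0000.

1.0000


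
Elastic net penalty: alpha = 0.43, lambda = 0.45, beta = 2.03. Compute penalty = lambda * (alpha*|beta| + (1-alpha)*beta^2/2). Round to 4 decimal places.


L1 component = 0.43 * |2.03| = 0.8729.
L2 component = 0.57 * 2.03^2 / 2 = 1.1745.
Penalty = 0.45 * (0.8729 + 1.1745) = 0.45 * 2.0474 = 0.9213.

0.9213


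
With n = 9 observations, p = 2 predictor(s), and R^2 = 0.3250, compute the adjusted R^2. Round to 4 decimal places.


Using the formula:
(1 - 0.3250) = 0.6750.
Multiply by 8/6: 0.6750 * 8 = 5.4000, then 5.4000 / 6 = 0.9000.
Adj R^2 = 1 - 0.9000 = 0.1000.

0.1000


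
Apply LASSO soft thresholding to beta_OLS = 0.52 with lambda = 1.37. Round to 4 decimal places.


|beta_OLS| = 0.52.
lambda = 1.37.
Since |beta| <= lambda, the coefficient is set to 0.
Result = 0.0000.

0.0000


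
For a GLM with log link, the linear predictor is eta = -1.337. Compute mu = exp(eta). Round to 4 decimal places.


The inverse log link gives:
mu = exp(-1.337) = 0.2626.

0.2626


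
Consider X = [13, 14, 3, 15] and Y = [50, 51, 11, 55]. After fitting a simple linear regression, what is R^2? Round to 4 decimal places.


After computing the OLS fit (b0=0.1159, b1=3.7008):
SSres = 4.4474, SStot = 1274.7500.
R^2 = 1 - 4.4474/1274.7500 = 0.9965.

0.9965


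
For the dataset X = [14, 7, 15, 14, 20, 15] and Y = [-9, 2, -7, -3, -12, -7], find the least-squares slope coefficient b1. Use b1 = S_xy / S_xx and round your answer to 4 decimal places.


First compute the means: xbar = 14.1667, ybar = -6.0000.
Then S_xx = sum((xi - xbar)^2) = 86.8333.
S_xy = sum((xi - xbar)(yi - ybar)) = -94.0000.
b1 = S_xy / S_xx = -94.0000 / 86.8333 = -1.0825.

-1.0825


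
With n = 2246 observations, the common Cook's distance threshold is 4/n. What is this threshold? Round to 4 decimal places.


Using the rule of thumb:
Threshold = 4 / 2246 = 0.0018.

0.0018


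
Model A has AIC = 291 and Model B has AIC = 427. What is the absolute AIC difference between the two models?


Absolute difference = |291 - 427| = 136.
The model with lower AIC (A) is preferred.

136


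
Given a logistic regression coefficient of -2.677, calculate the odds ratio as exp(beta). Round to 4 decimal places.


The odds ratio is computed as:
OR = e^(-2.677) = 0.0688.

0.0688


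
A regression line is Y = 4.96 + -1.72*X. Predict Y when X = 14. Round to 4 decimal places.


Predicted value:
Y = 4.96 + (-1.72)(14) = 4.96 + -24.0800 = -19.1200.

-19.1200


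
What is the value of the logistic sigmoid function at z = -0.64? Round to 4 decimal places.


exp(0.6400) = 1.8965.
1 + exp(-z) = 2.8965.
sigmoid = 1/2.8965 = 0.3452.

0.3452


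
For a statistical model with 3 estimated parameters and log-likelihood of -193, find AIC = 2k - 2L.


Compute:
2k = 2*3 = 6.
-2*loglik = -2*(-193) = 386.
AIC = 6 + 386 = 392.

392


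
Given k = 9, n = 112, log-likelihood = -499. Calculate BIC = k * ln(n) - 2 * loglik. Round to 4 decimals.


k * ln(n) = 9 * ln(112) = 9 * 4.718499 = 42.466491.
-2 * loglik = -2 * (-499) = 998.
BIC = 42.466491 + 998 = 1040.466491, which rounds to 1040.4665.

1040.4665


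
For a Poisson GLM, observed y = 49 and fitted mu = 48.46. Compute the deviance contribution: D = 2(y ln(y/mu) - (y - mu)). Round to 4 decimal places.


y/mu = 49/48.46 = 1.011143 (approx.), and ln(49/48.46) = 0.011082.
y * ln(y/mu) = 49 * 0.011082 = 0.543018.
y - mu = 0.54.
D = 2 * (0.543018 - 0.54) = 0.006036, which rounds to 0.0060.

0.0060


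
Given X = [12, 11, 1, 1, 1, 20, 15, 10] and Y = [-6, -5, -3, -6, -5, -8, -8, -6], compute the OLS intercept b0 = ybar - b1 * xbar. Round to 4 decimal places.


First find the slope: b1 = -0.1760.
Means: xbar = 8.8750, ybar = -5.8750.
b0 = ybar - b1 * xbar = -5.8750 - -0.1760 * 8.8750 = -4.3128.

-4.3128


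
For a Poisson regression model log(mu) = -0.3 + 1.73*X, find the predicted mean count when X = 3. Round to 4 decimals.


Compute eta = -0.3 + 1.73 * 3 = 4.8900.
Apply inverse link: mu = e^4.8900 = 132.9536.

132.9536


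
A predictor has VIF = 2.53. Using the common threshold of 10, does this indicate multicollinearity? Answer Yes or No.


The threshold is 10.
VIF = 2.53 is < 10.
Multicollinearity indication: No.

No


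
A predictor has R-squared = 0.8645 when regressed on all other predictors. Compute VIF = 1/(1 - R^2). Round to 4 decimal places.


Using VIF = 1/(1 - R^2_j):
1 - 0.8645 = 0.1355.
VIF = 7.3801.

7.3801


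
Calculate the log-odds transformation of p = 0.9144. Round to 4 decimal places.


1 - p = 0.0856.
p/(1-p) = 10.6822.
logit = ln(10.6822) = 2.3686.

2.3686


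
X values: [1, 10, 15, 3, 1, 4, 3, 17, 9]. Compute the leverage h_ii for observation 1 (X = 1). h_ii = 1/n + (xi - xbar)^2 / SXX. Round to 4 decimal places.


Compute xbar = 7.0000 with n = 9 observations.
SXX = 290.0000.
Leverage = 1/9 + (1 - 7.0000)^2/290.0000 = 0.2352.

0.2352


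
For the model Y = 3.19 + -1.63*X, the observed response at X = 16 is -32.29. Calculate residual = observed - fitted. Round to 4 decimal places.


Predicted = 3.19 + -1.63 * 16 = -22.8900.
Residual = -32.29 - -22.8900 = -9.4000.

-9.4000


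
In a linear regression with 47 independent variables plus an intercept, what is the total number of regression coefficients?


Each predictor gets one coefficient, plus one intercept.
Total parameters = 47 + 1 = 48.

48


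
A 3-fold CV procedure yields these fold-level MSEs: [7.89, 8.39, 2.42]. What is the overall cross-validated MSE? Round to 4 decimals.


Add all fold MSEs: 18.7000.
Divide by k = 3: 18.7000/3 = 6.2333.

6.2333


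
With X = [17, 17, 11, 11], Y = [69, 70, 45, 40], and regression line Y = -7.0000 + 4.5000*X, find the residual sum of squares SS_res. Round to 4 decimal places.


For each point, residual = actual - predicted.
Residuals: [-0.5000, 0.5000, 2.5000, -2.5000].
Sum of squared residuals = 13.0000.

13.0000


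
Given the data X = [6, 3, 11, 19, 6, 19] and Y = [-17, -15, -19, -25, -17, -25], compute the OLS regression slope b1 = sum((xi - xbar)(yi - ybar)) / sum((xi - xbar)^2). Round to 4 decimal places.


The sample means are xbar = 10.6667 and ybar = -19.6667.
Compute S_xx = 241.3333 and S_xy = -149.3333.
Slope b1 = S_xy / S_xx = -149.3333 / 241.3333 = -0.6188.

-0.6188


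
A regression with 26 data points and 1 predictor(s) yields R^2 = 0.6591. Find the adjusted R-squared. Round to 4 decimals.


Adjusted R^2 = 1 - (1 - R^2) * (n-1)/(n-p-1).
(1 - R^2) = 0.3409.
(n-1)/(n-p-1) = 25/24.
(1 - R^2) * (n-1) = 0.3409 * 25 = 8.5225.
Divide by (n-p-1): 8.5225 / 24 = 0.3551.
Adj R^2 = 1 - 0.3551 = 0.6449.

0.6449


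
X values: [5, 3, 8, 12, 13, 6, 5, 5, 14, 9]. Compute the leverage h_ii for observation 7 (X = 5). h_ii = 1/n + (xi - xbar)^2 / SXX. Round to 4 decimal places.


Compute xbar = 8.0000 with n = 10 observations.
SXX = 134.0000.
Leverage = 1/10 + (5 - 8.0000)^2/134.0000 = 0.1672.

0.1672


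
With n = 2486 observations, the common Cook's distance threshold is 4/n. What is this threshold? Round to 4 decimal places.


The threshold is 4/n.
4/2486 = 0.0016.

0.0016


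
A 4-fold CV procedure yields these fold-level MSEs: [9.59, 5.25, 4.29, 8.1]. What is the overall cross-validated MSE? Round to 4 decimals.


Sum of fold MSEs = 27.2300.
Average = 27.2300 / 4 = 6.8075.

6.8075


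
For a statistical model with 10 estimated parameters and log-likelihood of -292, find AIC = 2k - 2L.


Compute:
2k = 2*10 = 20.
-2*loglik = -2*(-292) = 584.
AIC = 20 + 584 = 604.

604


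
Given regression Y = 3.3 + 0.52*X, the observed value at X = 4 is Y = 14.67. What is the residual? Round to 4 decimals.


Compute yhat = 3.3 + (0.52)(4) = 5.3800.
Residual = actual - predicted = 14.67 - 5.3800 = 9.2900.

9.2900


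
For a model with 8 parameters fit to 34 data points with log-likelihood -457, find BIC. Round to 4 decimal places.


k * ln(n) = 8 * ln(34) = 8 * 3.526361 = 28.210888.
-2 * loglik = -2 * (-457) = 914.
BIC = 28.210888 + 914 = 942.210888, which rounds to 942.2109.

942.2109


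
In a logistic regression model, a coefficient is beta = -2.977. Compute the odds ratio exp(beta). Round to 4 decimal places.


exp(-2.977) = 0.0509.
So the odds ratio is 0.0509.

0.0509


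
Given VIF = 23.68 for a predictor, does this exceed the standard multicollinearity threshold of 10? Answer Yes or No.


Compare VIF = 23.68 to the threshold of 10.
23.68 >= 10, so the answer is Yes.

Yes


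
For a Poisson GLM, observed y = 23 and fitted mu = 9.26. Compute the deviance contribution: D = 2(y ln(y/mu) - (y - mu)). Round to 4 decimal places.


y/mu = 23/9.26 = 2.483801 (approx.), and ln(23/9.26) = 0.909790.
y * ln(y/mu) = 23 * 0.909790 = 20.925170.
y - mu = 13.74.
D = 2 * (20.925170 - 13.74) = 14.370340, which rounds to 14.3703.

14.3703


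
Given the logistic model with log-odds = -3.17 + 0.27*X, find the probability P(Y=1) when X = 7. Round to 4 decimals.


Linear predictor: z = -3.17 + 0.27 * 7 = -1.2800.
P = 1/(1 + exp(1.2800)) = 1/(1 + 3.5966) = 0.2176.

0.2176


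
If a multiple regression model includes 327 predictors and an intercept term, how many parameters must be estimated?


Including the intercept, the model has 327 predictor coefficients + 1 intercept.
Total = 328.

328


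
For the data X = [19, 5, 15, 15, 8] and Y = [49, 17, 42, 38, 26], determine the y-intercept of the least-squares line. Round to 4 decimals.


Compute b1 = 2.2195 from the OLS formula.
With xbar = 12.4000 and ybar = 34.4000, the intercept is:
b0 = 34.4000 - 2.2195 * 12.4000 = 6.8780.

6.8780


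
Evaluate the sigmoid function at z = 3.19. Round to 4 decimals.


Compute exp(-3.1900) = 0.0412.
Sigmoid = 1 / (1 + 0.0412) = 1 / 1.0412 = 0.9605.

0.9605


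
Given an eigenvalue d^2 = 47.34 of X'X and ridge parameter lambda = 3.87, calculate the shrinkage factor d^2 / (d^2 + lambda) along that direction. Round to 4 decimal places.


Denominator = d^2 + lambda = 47.34 + 3.87 = 51.2100.
Shrinkage = 47.34 / 51.2100 = 0.9244.

0.9244


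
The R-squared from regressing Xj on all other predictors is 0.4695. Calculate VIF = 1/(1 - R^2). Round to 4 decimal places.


Using VIF = 1/(1 - R^2_j):
1 - 0.4695 = 0.5305.
VIF = 1.8850.

1.8850


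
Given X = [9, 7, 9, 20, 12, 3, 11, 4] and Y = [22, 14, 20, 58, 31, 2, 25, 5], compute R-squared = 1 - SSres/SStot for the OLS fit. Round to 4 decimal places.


The fitted line is Y = -8.6532 + 3.2830*X.
SSres = 10.1516, SStot = 2142.8750.
R^2 = 1 - SSres/SStot = 0.9953.

0.9953


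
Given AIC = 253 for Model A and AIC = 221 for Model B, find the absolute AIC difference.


Absolute difference = |253 - 221| = 32.
The model with lower AIC (B) is preferred.

32


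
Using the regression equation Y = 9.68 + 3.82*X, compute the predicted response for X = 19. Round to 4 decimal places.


Plug X = 19 into Y = 9.68 + 3.82*X:
Y = 9.68 + 72.5800 = 82.2600.

82.2600


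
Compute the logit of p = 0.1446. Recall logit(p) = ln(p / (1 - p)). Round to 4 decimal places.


The odds are p/(1-p) = 0.1446 / 0.8554 = 0.1690.
logit(p) = ln(0.1690) = -1.7776.

-1.7776


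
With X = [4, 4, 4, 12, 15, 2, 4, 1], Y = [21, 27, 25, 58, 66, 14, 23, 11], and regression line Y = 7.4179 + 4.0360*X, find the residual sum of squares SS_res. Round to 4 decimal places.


For each point, residual = actual - predicted.
Residuals: [-2.5619, 3.4381, 1.4381, 2.1501, -1.9579, -1.4899, -0.5619, -0.4539].
Sum of squared residuals = 31.6499.

31.6499


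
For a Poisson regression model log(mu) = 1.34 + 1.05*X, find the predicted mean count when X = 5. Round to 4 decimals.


eta = 1.34 + 1.05 * 5 = 6.5900.
mu = exp(6.5900) = 727.7809.

727.7809


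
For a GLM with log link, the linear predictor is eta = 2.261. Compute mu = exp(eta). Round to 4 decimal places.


The inverse log link gives:
mu = exp(2.261) = 9.5927.

9.5927


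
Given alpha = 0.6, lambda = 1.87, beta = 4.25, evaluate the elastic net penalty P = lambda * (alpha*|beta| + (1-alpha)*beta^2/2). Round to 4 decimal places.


L1 component = 0.6 * |4.25| = 2.5500.
L2 component = 0.4 * 4.25^2 / 2 = 3.6125.
Penalty = 1.87 * (2.5500 + 3.6125) = 1.87 * 6.1625 = 11.5239.

11.5239


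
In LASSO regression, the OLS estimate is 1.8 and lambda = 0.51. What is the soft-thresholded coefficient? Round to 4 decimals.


|beta_OLS| = 1.8.
lambda = 0.51.
Since |beta| > lambda, coefficient = sign(beta)*(|beta| - lambda) = 1.2900.
Result = 1.2900.

1.2900


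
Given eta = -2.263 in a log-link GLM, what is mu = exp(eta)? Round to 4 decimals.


Apply the inverse link:
mu = e^-2.263 = 0.1040.

0.1040


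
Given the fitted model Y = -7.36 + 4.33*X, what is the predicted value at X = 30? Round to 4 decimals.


Plug X = 30 into Y = -7.36 + 4.33*X:
Y = -7.36 + 129.9000 = 122.5400.

122.5400


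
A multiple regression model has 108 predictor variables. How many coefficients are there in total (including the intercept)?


Including the intercept, the model has 108 predictor coefficients + 1 intercept.
Total = 109.

109


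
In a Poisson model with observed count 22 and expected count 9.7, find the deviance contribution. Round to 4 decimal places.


First: ln(22/9.7) = 0.818917.
Then: 22 * 0.818917 = 18.016174.
y - mu = 22 - 9.7 = 12.3.
D = 2(18.016174 - 12.3) = 11.432348, which rounds to 11.4323.

11.4323


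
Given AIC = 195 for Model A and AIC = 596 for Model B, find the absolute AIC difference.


Absolute difference = |195 - 596| = 401.
The model with lower AIC (A) is preferred.

401


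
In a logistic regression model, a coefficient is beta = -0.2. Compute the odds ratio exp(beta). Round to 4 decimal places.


exp(-0.2) = 0.8187.
So the odds ratio is 0.8187.

0.8187


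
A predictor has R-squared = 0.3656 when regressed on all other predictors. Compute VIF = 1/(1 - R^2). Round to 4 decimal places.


VIF = 1 / (1 - 0.3656).
= 1 / 0.6344 = 1.5763.

1.5763


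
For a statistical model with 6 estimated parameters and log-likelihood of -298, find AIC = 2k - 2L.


Compute:
2k = 2*6 = 12.
-2*loglik = -2*(-298) = 596.
AIC = 12 + 596 = 608.

608


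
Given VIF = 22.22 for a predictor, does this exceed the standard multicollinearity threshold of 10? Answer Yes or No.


Compare VIF = 22.22 to the threshold of 10.
22.22 >= 10, so the answer is Yes.

Yes


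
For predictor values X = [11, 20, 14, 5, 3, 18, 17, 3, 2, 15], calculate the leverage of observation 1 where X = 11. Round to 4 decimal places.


Compute xbar = 10.8000 with n = 10 observations.
SXX = 435.6000.
Leverage = 1/10 + (11 - 10.8000)^2/435.6000 = 0.1001.

0.1001


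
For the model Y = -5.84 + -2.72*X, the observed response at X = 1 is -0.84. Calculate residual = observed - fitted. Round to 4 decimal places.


Compute yhat = -5.84 + (-2.72)(1) = -8.5600.
Residual = actual - predicted = -0.84 - -8.5600 = 7.7200.

7.7200


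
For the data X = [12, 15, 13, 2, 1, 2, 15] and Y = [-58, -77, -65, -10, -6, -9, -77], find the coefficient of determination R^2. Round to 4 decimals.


The fitted line is Y = 0.3082 + -5.0693*X.
SSres = 12.1912, SStot = 6634.8571.
R^2 = 1 - SSres/SStot = 0.9982.

0.9982


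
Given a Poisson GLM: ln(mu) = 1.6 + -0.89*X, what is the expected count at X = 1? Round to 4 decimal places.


eta = 1.6 + -0.89 * 1 = 0.7100.
mu = exp(0.7100) = 2.0340.

2.0340


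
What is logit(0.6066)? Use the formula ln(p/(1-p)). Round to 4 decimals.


Compute the odds: 0.6066/0.3934 = 1.5419.
Take the natural log: ln(1.5419) = 0.4330.

0.4330


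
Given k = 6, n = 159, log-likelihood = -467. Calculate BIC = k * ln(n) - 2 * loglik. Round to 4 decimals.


ln(159) = 5.068904.
k * ln(n) = 6 * 5.068904 = 30.413424.
-2L = 934.
BIC = 30.413424 + 934 = 964.413424, which rounds to 964.4134.

964.4134


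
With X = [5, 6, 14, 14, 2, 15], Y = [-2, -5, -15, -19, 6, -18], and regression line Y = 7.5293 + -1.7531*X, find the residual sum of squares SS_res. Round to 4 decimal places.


For each point, residual = actual - predicted.
Residuals: [-0.7638, -2.0107, 2.0141, -1.9859, 1.9769, 0.7672].
Sum of squared residuals = 17.1234.

17.1234


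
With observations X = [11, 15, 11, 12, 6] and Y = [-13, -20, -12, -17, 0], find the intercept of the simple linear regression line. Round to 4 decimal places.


First find the slope: b1 = -2.3095.
Means: xbar = 11.0000, ybar = -12.4000.
b0 = ybar - b1 * xbar = -12.4000 - -2.3095 * 11.0000 = 13.0048.

13.0048


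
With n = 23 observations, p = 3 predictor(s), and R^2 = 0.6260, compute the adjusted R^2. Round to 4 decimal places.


Using the formula:
(1 - 0.6260) = 0.3740.
Multiply by 22/19: 0.3740 * 22 = 8.2280, then 8.2280 / 19 = 0.4331.
Adj R^2 = 1 - 0.4331 = 0.5669.

0.5669


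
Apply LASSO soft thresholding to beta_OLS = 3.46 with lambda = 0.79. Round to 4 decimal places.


Absolute value: |3.46| = 3.46.
Compare to lambda = 0.79.
Since |beta| > lambda, coefficient = sign(beta)*(|beta| - lambda) = 2.6700.

2.6700


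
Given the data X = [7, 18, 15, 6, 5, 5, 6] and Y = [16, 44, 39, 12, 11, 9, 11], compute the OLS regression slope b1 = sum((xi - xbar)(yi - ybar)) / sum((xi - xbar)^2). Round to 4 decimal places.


First compute the means: xbar = 8.8571, ybar = 20.2857.
Then S_xx = sum((xi - xbar)^2) = 170.8571.
S_xy = sum((xi - xbar)(yi - ybar)) = 469.2857.
b1 = S_xy / S_xx = 469.2857 / 170.8571 = 2.7467.

2.7467


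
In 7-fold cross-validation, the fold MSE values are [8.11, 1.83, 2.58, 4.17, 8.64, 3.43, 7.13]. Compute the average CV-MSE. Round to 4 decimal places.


Add all fold MSEs: 35.8900.
Divide by k = 7: 35.8900/7 = 5.1271.

5.1271


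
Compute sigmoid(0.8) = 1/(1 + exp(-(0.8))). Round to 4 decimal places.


First, exp(-0.8000) = 0.4493.
Then sigma(z) = 1/(1 + 0.4493) = 0.6900.

0.6900


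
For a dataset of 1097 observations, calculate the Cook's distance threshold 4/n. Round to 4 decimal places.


Using the rule of thumb:
Threshold = 4 / 1097 = 0.0036.

0.0036


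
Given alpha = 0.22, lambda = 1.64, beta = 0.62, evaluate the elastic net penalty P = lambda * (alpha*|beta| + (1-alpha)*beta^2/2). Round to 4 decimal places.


L1 component = 0.22 * |0.62| = 0.1364.
L2 component = 0.78 * 0.62^2 / 2 = 0.1499.
Penalty = 1.64 * (0.1364 + 0.1499) = 1.64 * 0.2863 = 0.4696.

0.4696


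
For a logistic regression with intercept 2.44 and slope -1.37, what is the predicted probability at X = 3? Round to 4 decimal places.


z = 2.44 + -1.37 * 3 = -1.6700.
Sigmoid: P = 1 / (1 + exp(1.6700)) = 0.1584.

0.1584


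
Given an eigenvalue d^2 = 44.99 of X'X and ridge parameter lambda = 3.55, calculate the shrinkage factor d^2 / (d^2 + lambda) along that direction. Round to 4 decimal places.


Denominator = d^2 + lambda = 44.99 + 3.55 = 48.5400.
Shrinkage = 44.99 / 48.5400 = 0.9269.

0.9269


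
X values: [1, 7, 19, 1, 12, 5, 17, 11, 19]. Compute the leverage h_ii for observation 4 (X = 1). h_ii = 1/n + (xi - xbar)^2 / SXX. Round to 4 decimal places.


n = 9, xbar = 10.2222.
SXX = sum((xi - xbar)^2) = 411.5556.
h = 1/9 + (1 - 10.2222)^2 / 411.5556 = 0.3178.

0.3178


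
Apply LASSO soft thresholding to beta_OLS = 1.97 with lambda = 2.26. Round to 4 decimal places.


|beta_OLS| = 1.97.
lambda = 2.26.
Since |beta| <= lambda, the coefficient is set to 0.
Result = 0.0000.

0.0000


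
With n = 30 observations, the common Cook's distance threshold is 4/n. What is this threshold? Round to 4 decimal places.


The threshold is 4/n.
4/30 = 0.1333.

0.1333


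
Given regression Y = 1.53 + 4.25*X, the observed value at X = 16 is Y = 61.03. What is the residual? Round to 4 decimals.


Compute yhat = 1.53 + (4.25)(16) = 69.5300.
Residual = actual - predicted = 61.03 - 69.5300 = -8.5000.

-8.5000


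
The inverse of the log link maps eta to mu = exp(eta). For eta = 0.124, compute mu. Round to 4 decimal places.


Apply the inverse link:
mu = e^0.124 = 1.1320.

1.1320


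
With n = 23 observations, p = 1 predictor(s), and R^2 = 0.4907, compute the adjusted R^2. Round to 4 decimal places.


Plug in: Adj R^2 = 1 - (1 - 0.4907) * 22/21.
= 1 - 0.5093 * 22/21
= 1 - 11.2046 / 21
= 1 - 0.5336 = 0.4664.

0.4664


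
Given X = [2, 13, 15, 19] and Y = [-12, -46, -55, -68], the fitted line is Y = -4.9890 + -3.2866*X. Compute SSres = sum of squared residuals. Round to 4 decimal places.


Compute predicted values, then residuals = yi - yhat_i.
Residuals: [-0.4378, 1.7148, -0.7120, -0.5656].
SSres = sum(residual^2) = 3.9591.

3.9591


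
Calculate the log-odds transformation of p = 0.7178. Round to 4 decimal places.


The odds are p/(1-p) = 0.7178 / 0.2822 = 2.5436.
logit(p) = ln(2.5436) = 0.9336.

0.9336


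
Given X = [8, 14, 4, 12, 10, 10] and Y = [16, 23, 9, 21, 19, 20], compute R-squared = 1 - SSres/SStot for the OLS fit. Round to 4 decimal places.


Fit the OLS line: b0 = 4.3146, b1 = 1.4157.
SSres = 5.0787.
SStot = 124.0000.
R^2 = 1 - 5.0787/124.0000 = 0.9590.

0.9590


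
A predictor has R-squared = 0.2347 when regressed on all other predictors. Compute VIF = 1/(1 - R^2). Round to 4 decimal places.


VIF = 1 / (1 - 0.2347).
= 1 / 0.7653 = 1.3067.

1.3067


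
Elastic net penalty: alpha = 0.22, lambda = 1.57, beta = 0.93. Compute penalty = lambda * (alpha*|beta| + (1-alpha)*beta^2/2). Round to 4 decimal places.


alpha * |beta| = 0.22 * 0.93 = 0.2046.
(1-alpha) * beta^2/2 = 0.78 * 0.8649/2 = 0.3373.
Total = 1.57 * (0.2046 + 0.3373) = 0.8508.

0.8508


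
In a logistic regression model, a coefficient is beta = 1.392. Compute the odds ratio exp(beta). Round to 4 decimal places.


The odds ratio is computed as:
OR = e^(1.392) = 4.0229.

4.0229


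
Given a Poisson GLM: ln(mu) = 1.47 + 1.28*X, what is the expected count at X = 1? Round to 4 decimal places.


Compute eta = 1.47 + 1.28 * 1 = 2.7500.
Apply inverse link: mu = e^2.7500 = 15.6426.

15.6426


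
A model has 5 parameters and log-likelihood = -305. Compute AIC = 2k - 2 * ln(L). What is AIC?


AIC = 2k - 2*loglik = 2(5) - 2(-305).
= 10 + 610 = 620.

620


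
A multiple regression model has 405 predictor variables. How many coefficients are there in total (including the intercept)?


Each predictor gets one coefficient, plus one intercept.
Total parameters = 405 + 1 = 406.

406


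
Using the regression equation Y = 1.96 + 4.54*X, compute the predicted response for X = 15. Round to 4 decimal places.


Predicted value:
Y = 1.96 + (4.54)(15) = 1.96 + 68.1000 = 70.0600.

70.0600


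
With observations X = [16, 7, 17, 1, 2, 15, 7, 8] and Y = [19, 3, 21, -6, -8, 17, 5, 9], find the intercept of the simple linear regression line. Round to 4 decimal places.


First find the slope: b1 = 1.7517.
Means: xbar = 9.1250, ybar = 7.5000.
b0 = ybar - b1 * xbar = 7.5000 - 1.7517 * 9.1250 = -8.4845.

-8.4845


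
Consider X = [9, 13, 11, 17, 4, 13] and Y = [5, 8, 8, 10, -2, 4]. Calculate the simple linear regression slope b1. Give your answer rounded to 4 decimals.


Calculate xbar = 11.1667, ybar = 5.5000.
S_xx = 96.8333, S_xy = 82.5000.
Using b1 = S_xy / S_xx = 82.5000 / 96.8333, we get b1 = 0.8520.

0.8520


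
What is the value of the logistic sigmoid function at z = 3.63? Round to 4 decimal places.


exp(-3.6300) = 0.0265.
1 + exp(-z) = 1.0265.
sigmoid = 1/1.0265 = 0.9742.

0.9742


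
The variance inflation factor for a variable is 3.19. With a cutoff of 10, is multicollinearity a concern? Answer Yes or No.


Compare VIF = 3.19 to the threshold of 10.
3.19 < 10, so the answer is No.

No


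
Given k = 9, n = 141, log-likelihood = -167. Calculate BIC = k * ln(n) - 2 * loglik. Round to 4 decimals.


Compute k*ln(n) = 9*ln(141) = 9*4.948760 = 44.538840.
Then -2*loglik = 334.
BIC = 44.538840 + 334 = 378.538840, which rounds to 378.5388.

378.5388


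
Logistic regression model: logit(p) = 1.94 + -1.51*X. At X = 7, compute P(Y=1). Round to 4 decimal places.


z = 1.94 + -1.51 * 7 = -8.6300.
Sigmoid: P = 1 / (1 + exp(8.6300)) = 0.0002.

0.0002


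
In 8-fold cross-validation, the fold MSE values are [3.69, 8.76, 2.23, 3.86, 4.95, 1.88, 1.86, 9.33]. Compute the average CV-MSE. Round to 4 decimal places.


Total MSE across folds = 36.5600.
CV-MSE = 36.5600/8 = 4.5700.

4.5700


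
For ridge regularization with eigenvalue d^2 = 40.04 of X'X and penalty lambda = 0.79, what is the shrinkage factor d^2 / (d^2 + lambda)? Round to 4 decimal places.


d^2 + lambda = 40.04 + 0.79 = 40.8300.
Shrinkage factor = 40.04/40.8300 = 0.9807.

0.9807


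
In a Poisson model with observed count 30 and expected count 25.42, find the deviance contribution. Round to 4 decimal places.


Compute y*ln(y/mu) = 30*ln(30/25.42) = 30*0.165661 = 4.969830.
y - mu = 4.58.
D = 2*(4.969830 - (4.58)) = 0.779660, which rounds to 0.7797.

0.7797


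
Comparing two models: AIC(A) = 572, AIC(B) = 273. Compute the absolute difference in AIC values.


Absolute difference = |572 - 273| = 299.
The model with lower AIC (B) is preferred.

299


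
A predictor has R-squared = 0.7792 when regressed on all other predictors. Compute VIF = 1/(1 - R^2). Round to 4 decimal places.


Using VIF = 1/(1 - R^2_j):
1 - 0.7792 = 0.2208.
VIF = 4.5290.

4.5290


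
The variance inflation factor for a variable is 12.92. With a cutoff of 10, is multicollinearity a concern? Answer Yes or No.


The threshold is 10.
VIF = 12.92 is >= 10.
Multicollinearity indication: Yes.

Yes


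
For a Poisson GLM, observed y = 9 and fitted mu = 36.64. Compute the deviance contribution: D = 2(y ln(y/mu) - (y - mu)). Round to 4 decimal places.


Compute y*ln(y/mu) = 9*ln(9/36.64) = 9*-1.403916 = -12.635244.
y - mu = -27.64.
D = 2*(-12.635244 - (-27.64)) = 30.009512, which rounds to 30.0095.

30.0095


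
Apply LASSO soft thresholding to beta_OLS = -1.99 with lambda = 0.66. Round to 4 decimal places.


|beta_OLS| = 1.99.
lambda = 0.66.
Since |beta| > lambda, coefficient = sign(beta)*(|beta| - lambda) = -1.3300.
Result = -1.3300.

-1.3300
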